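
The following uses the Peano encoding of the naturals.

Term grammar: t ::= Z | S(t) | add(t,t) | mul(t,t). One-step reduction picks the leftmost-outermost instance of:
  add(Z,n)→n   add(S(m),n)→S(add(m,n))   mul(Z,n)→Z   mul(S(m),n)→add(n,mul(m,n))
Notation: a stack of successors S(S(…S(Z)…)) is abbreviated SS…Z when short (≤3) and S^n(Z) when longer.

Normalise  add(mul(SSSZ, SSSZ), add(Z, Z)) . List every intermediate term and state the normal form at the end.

  start: add(mul(SSSZ, SSSZ), add(Z, Z))
  →1  add(add(SSSZ, mul(SSZ, SSSZ)), add(Z, Z))
  →2  add(S(add(SSZ, mul(SSZ, SSSZ))), add(Z, Z))
  →3  S(add(add(SSZ, mul(SSZ, SSSZ)), add(Z, Z)))
  →4  S(add(S(add(SZ, mul(SSZ, SSSZ))), add(Z, Z)))
  →5  S(S(add(add(SZ, mul(SSZ, SSSZ)), add(Z, Z))))
  →6  S(S(add(S(add(Z, mul(SSZ, SSSZ))), add(Z, Z))))
  →7  S(S(S(add(add(Z, mul(SSZ, SSSZ)), add(Z, Z)))))
  →8  S(S(S(add(mul(SSZ, SSSZ), add(Z, Z)))))
  →9  S(S(S(add(add(SSSZ, mul(SZ, SSSZ)), add(Z, Z)))))
  →10  S(S(S(add(S(add(SSZ, mul(SZ, SSSZ))), add(Z, Z)))))
  →11  S(S(S(S(add(add(SSZ, mul(SZ, SSSZ)), add(Z, Z))))))
  →12  S(S(S(S(add(S(add(SZ, mul(SZ, SSSZ))), add(Z, Z))))))
  →13  S(S(S(S(S(add(add(SZ, mul(SZ, SSSZ)), add(Z, Z)))))))
  →14  S(S(S(S(S(add(S(add(Z, mul(SZ, SSSZ))), add(Z, Z)))))))
  →15  S(S(S(S(S(S(add(add(Z, mul(SZ, SSSZ)), add(Z, Z))))))))
  →16  S(S(S(S(S(S(add(mul(SZ, SSSZ), add(Z, Z))))))))
  →17  S(S(S(S(S(S(add(add(SSSZ, mul(Z, SSSZ)), add(Z, Z))))))))
  →18  S(S(S(S(S(S(add(S(add(SSZ, mul(Z, SSSZ))), add(Z, Z))))))))
  →19  S(S(S(S(S(S(S(add(add(SSZ, mul(Z, SSSZ)), add(Z, Z)))))))))
  →20  S(S(S(S(S(S(S(add(S(add(SZ, mul(Z, SSSZ))), add(Z, Z)))))))))
  →21  S(S(S(S(S(S(S(S(add(add(SZ, mul(Z, SSSZ)), add(Z, Z))))))))))
  →22  S(S(S(S(S(S(S(S(add(S(add(Z, mul(Z, SSSZ))), add(Z, Z))))))))))
  →23  S(S(S(S(S(S(S(S(S(add(add(Z, mul(Z, SSSZ)), add(Z, Z)))))))))))
  →24  S(S(S(S(S(S(S(S(S(add(mul(Z, SSSZ), add(Z, Z)))))))))))
  →25  S(S(S(S(S(S(S(S(S(add(Z, add(Z, Z)))))))))))
  →26  S(S(S(S(S(S(S(S(S(add(Z, Z))))))))))
  →27  S^9(Z)

Answer: normal form = S^9(Z)  (in 27 steps)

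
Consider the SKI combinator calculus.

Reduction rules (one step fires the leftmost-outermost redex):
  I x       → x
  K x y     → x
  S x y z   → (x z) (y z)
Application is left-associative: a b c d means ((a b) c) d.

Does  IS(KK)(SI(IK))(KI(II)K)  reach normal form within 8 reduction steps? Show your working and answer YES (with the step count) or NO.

Answer: NO — after 8 steps the term is K(K(K(KI(II)K))), not yet normal

Reduction:
  start: IS(KK)(SI(IK))(KI(II)K)
  step 1: S(KK)(SI(IK))(KI(II)K)
  step 2: KK(KI(II)K)(SI(IK)(KI(II)K))
  step 3: K(SI(IK)(KI(II)K))
  step 4: K(I(KI(II)K)(IK(KI(II)K)))
  step 5: K(KI(II)K(IK(KI(II)K)))
  step 6: K(IK(IK(KI(II)K)))
  step 7: K(K(IK(KI(II)K)))
  step 8: K(K(K(KI(II)K)))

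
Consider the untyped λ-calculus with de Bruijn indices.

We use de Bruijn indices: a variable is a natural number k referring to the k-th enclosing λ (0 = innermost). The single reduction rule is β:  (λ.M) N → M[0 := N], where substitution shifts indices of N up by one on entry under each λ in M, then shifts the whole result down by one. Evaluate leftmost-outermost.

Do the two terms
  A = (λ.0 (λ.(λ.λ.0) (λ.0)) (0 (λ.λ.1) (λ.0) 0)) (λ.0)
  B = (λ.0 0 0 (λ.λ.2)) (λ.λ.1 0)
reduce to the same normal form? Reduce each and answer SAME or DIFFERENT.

Term A:
  start: (λ.0 (λ.(λ.λ.0) (λ.0)) (0 (λ.λ.1) (λ.0) 0)) (λ.0)
  step 1: (λ.0) (λ.(λ.λ.0) (λ.0)) ((λ.0) (λ.λ.1) (λ.0) (λ.0))
  step 2: (λ.(λ.λ.0) (λ.0)) ((λ.0) (λ.λ.1) (λ.0) (λ.0))
  step 3: (λ.λ.0) (λ.0)
  step 4: λ.0

Term B:
  start: (λ.0 0 0 (λ.λ.2)) (λ.λ.1 0)
  step 1: (λ.λ.1 0) (λ.λ.1 0) (λ.λ.1 0) (λ.λ.λ.λ.1 0)
  step 2: (λ.(λ.λ.1 0) 0) (λ.λ.1 0) (λ.λ.λ.λ.1 0)
  step 3: (λ.λ.1 0) (λ.λ.1 0) (λ.λ.λ.λ.1 0)
  step 4: (λ.(λ.λ.1 0) 0) (λ.λ.λ.λ.1 0)
  step 5: (λ.λ.1 0) (λ.λ.λ.λ.1 0)
  step 6: λ.(λ.λ.λ.λ.1 0) 0
  step 7: λ.λ.λ.λ.1 0

Answer: DIFFERENT — A ⇓ λ.0, B ⇓ λ.λ.λ.λ.1 0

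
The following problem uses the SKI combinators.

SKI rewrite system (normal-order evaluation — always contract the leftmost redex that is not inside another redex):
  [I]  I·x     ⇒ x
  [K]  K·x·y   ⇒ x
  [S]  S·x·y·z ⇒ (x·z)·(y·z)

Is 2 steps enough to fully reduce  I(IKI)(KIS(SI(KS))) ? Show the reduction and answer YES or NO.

  start: I(IKI)(KIS(SI(KS)))
  →1  IKI(KIS(SI(KS)))
  →2  KI(KIS(SI(KS)))

Answer: NO — after 2 steps the term is KI(KIS(SI(KS))), not yet normal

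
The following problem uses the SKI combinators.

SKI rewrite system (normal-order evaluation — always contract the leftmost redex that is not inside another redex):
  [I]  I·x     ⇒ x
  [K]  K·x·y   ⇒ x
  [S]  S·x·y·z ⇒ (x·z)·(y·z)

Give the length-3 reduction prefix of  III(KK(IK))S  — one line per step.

  start: III(KK(IK))S
  step 1: II(KK(IK))S
  step 2: I(KK(IK))S
  step 3: KK(IK)S

Answer: after 3 steps: KK(IK)S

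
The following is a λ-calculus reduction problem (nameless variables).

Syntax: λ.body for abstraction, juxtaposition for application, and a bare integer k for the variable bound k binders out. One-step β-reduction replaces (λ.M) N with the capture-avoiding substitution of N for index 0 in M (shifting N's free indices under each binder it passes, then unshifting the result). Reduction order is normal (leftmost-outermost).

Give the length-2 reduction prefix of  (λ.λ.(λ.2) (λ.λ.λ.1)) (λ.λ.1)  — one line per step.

Answer: after 2 steps: λ.λ.λ.1

Reduction:
  start: (λ.λ.(λ.2) (λ.λ.λ.1)) (λ.λ.1)
  [1] λ.(λ.λ.λ.1) (λ.λ.λ.1)
  [2] λ.λ.λ.1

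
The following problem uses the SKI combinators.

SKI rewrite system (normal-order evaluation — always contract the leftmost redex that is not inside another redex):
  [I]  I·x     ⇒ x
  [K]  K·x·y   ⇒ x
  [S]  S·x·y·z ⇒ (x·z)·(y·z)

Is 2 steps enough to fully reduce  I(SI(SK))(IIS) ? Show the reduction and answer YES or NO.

  start: I(SI(SK))(IIS)
  →1  SI(SK)(IIS)
  →2  I(IIS)(SK(IIS))

Answer: NO — after 2 steps the term is I(IIS)(SK(IIS)), not yet normal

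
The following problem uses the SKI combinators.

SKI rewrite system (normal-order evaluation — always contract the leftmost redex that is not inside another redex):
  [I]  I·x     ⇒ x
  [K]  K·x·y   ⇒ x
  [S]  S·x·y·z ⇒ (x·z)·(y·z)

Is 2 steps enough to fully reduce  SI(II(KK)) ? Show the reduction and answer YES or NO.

  start: SI(II(KK))
  →1  SI(I(KK))
  →2  SI(KK)

Answer: YES — reaches normal form SI(KK) in 2 ≤ 2 steps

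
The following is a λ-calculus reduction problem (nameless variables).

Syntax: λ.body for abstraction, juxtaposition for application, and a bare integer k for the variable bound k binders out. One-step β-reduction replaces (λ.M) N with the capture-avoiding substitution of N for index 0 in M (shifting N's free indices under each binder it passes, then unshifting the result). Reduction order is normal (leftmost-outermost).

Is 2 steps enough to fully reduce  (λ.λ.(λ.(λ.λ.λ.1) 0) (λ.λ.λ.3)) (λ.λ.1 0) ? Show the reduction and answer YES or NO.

  start: (λ.λ.(λ.(λ.λ.λ.1) 0) (λ.λ.λ.3)) (λ.λ.1 0)
  →1  λ.(λ.(λ.λ.λ.1) 0) (λ.λ.λ.3)
  →2  λ.(λ.λ.λ.1) (λ.λ.λ.3)

Answer: NO — after 2 steps the term is λ.(λ.λ.λ.1) (λ.λ.λ.3), not yet normal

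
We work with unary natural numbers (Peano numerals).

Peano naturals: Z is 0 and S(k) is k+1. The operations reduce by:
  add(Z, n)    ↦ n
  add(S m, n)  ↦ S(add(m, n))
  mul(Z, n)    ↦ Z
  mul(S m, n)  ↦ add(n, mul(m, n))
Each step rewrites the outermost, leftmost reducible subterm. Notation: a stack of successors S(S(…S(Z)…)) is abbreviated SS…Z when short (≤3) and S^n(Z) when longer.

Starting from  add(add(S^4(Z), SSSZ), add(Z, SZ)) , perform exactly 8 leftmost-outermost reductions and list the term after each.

Answer: after 8 steps: S(S(S(S(add(add(Z, SSSZ), add(Z, SZ))))))

Reduction:
  start: add(add(S^4(Z), SSSZ), add(Z, SZ))
  [1] add(S(add(SSSZ, SSSZ)), add(Z, SZ))
  [2] S(add(add(SSSZ, SSSZ), add(Z, SZ)))
  [3] S(add(S(add(SSZ, SSSZ)), add(Z, SZ)))
  [4] S(S(add(add(SSZ, SSSZ), add(Z, SZ))))
  [5] S(S(add(S(add(SZ, SSSZ)), add(Z, SZ))))
  [6] S(S(S(add(add(SZ, SSSZ), add(Z, SZ)))))
  [7] S(S(S(add(S(add(Z, SSSZ)), add(Z, SZ)))))
  [8] S(S(S(S(add(add(Z, SSSZ), add(Z, SZ))))))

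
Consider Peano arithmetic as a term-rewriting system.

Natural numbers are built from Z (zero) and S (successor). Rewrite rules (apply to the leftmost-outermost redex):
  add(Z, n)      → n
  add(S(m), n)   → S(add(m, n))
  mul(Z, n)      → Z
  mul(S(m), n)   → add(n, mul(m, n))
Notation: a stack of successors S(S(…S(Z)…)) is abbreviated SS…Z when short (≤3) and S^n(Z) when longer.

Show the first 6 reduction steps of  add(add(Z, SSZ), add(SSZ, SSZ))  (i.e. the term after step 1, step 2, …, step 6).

  start: add(add(Z, SSZ), add(SSZ, SSZ))
  step 1: add(SSZ, add(SSZ, SSZ))
  step 2: S(add(SZ, add(SSZ, SSZ)))
  step 3: S(S(add(Z, add(SSZ, SSZ))))
  step 4: S(S(add(SSZ, SSZ)))
  step 5: S(S(S(add(SZ, SSZ))))
  step 6: S(S(S(S(add(Z, SSZ)))))

Answer: after 6 steps: S(S(S(S(add(Z, SSZ)))))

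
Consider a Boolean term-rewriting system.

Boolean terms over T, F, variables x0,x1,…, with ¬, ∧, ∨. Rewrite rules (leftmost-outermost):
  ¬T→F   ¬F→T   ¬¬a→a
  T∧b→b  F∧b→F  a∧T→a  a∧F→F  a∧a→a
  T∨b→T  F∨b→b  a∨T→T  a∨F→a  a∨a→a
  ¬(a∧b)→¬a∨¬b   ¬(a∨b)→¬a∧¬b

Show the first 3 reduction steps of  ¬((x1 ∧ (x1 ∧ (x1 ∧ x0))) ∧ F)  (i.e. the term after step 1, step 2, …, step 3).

Answer: after 3 steps: (¬x1 ∨ (¬x1 ∨ ¬(x1 ∧ x0))) ∨ ¬F

Reduction:
  start: ¬((x1 ∧ (x1 ∧ (x1 ∧ x0))) ∧ F)
  →1  ¬(x1 ∧ (x1 ∧ (x1 ∧ x0))) ∨ ¬F
  →2  (¬x1 ∨ ¬(x1 ∧ (x1 ∧ x0))) ∨ ¬F
  →3  (¬x1 ∨ (¬x1 ∨ ¬(x1 ∧ x0))) ∨ ¬F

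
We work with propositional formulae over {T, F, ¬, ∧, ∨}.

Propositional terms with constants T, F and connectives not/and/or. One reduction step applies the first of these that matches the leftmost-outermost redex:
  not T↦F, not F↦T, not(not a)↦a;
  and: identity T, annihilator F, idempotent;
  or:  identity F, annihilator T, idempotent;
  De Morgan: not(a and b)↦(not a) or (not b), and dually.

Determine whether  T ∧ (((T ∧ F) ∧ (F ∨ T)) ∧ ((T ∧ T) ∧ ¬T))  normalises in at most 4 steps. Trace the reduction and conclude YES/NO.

  start: T ∧ (((T ∧ F) ∧ (F ∨ T)) ∧ ((T ∧ T) ∧ ¬T))
  step 1: ((T ∧ F) ∧ (F ∨ T)) ∧ ((T ∧ T) ∧ ¬T)
  step 2: (F ∧ (F ∨ T)) ∧ ((T ∧ T) ∧ ¬T)
  step 3: F ∧ ((T ∧ T) ∧ ¬T)
  step 4: F

Answer: YES — reaches normal form F in 4 ≤ 4 steps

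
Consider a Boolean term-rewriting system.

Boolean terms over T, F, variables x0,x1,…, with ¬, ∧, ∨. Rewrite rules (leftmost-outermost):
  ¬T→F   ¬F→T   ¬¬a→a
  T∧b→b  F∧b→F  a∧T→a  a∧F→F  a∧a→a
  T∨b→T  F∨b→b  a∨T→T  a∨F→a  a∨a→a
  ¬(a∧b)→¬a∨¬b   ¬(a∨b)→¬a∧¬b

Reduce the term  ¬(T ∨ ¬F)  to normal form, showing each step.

  start: ¬(T ∨ ¬F)
  →1  ¬T ∧ ¬¬F
  →2  F ∧ ¬¬F
  →3  F

Answer: normal form = F  (in 3 steps)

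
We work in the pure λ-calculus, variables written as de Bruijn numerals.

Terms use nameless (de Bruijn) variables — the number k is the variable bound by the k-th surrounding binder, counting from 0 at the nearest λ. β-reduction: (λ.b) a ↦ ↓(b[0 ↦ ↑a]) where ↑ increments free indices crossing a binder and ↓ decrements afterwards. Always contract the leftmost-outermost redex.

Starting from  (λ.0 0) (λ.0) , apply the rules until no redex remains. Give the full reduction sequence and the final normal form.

  start: (λ.0 0) (λ.0)
  [1] (λ.0) (λ.0)
  [2] λ.0

Answer: normal form = λ.0  (in 2 steps)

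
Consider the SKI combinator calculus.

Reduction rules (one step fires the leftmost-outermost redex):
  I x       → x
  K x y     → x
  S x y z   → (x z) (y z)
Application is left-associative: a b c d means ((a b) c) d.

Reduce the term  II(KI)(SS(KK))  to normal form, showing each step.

  start: II(KI)(SS(KK))
  →1  I(KI)(SS(KK))
  →2  KI(SS(KK))
  →3  I

Answer: normal form = I  (in 3 steps)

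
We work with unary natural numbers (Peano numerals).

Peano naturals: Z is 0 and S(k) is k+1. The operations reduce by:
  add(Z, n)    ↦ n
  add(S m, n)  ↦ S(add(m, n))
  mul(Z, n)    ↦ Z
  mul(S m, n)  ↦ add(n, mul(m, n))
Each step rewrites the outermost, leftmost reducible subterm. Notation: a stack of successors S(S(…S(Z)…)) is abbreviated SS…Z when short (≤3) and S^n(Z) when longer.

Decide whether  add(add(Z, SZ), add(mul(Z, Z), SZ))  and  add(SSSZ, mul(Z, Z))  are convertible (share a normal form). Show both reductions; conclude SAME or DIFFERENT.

Term A:
  start: add(add(Z, SZ), add(mul(Z, Z), SZ))
  [1] add(SZ, add(mul(Z, Z), SZ))
  [2] S(add(Z, add(mul(Z, Z), SZ)))
  [3] S(add(mul(Z, Z), SZ))
  [4] S(add(Z, SZ))
  [5] SSZ

Term B:
  start: add(SSSZ, mul(Z, Z))
  [1] S(add(SSZ, mul(Z, Z)))
  [2] S(S(add(SZ, mul(Z, Z))))
  [3] S(S(S(add(Z, mul(Z, Z)))))
  [4] S(S(S(mul(Z, Z))))
  [5] SSSZ

Answer: DIFFERENT — A ⇓ SSZ, B ⇓ SSSZ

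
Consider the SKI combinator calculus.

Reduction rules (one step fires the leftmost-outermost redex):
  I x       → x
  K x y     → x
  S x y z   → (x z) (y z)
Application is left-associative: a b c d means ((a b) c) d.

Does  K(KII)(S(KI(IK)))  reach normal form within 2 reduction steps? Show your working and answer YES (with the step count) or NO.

Answer: YES — reaches normal form I in 2 ≤ 2 steps

Working:
  start: K(KII)(S(KI(IK)))
  →1  KII
  →2  I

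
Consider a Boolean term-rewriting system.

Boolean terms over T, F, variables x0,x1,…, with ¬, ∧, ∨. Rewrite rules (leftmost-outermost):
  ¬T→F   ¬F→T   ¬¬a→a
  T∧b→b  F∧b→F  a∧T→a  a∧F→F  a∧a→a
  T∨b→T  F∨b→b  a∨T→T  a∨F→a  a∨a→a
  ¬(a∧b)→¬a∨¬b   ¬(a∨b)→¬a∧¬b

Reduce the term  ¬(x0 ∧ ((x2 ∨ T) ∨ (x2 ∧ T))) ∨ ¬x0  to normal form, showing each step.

  start: ¬(x0 ∧ ((x2 ∨ T) ∨ (x2 ∧ T))) ∨ ¬x0
  step 1: (¬x0 ∨ ¬((x2 ∨ T) ∨ (x2 ∧ T))) ∨ ¬x0
  step 2: (¬x0 ∨ (¬(x2 ∨ T) ∧ ¬(x2 ∧ T))) ∨ ¬x0
  step 3: (¬x0 ∨ ((¬x2 ∧ ¬T) ∧ ¬(x2 ∧ T))) ∨ ¬x0
  step 4: (¬x0 ∨ ((¬x2 ∧ F) ∧ ¬(x2 ∧ T))) ∨ ¬x0
  step 5: (¬x0 ∨ (F ∧ ¬(x2 ∧ T))) ∨ ¬x0
  step 6: (¬x0 ∨ F) ∨ ¬x0
  step 7: ¬x0 ∨ ¬x0
  step 8: ¬x0

Answer: normal form = ¬x0  (in 8 steps)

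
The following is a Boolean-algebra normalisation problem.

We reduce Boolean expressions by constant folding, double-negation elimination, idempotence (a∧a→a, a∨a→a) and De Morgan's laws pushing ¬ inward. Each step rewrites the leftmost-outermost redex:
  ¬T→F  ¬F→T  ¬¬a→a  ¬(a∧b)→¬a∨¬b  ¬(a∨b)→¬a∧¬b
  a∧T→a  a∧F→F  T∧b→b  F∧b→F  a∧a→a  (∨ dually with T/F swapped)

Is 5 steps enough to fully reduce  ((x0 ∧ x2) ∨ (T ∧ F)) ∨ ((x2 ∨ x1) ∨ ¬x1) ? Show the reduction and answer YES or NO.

Answer: YES — reaches normal form (x0 ∧ x2) ∨ ((x2 ∨ x1) ∨ ¬x1) in 2 ≤ 5 steps

Reduction:
  start: ((x0 ∧ x2) ∨ (T ∧ F)) ∨ ((x2 ∨ x1) ∨ ¬x1)
  step 1: ((x0 ∧ x2) ∨ F) ∨ ((x2 ∨ x1) ∨ ¬x1)
  step 2: (x0 ∧ x2) ∨ ((x2 ∨ x1) ∨ ¬x1)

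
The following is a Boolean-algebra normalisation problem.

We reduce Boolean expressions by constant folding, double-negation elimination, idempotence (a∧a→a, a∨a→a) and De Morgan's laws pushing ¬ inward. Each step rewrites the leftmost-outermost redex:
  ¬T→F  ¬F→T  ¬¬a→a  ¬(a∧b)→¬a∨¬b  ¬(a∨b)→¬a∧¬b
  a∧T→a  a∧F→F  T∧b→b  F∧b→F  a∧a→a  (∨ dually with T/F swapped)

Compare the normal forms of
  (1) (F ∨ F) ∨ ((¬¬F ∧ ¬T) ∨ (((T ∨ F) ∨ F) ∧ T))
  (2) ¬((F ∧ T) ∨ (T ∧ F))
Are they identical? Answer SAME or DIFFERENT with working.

Term A:
  start: (F ∨ F) ∨ ((¬¬F ∧ ¬T) ∨ (((T ∨ F) ∨ F) ∧ T))
  →1  F ∨ ((¬¬F ∧ ¬T) ∨ (((T ∨ F) ∨ F) ∧ T))
  →2  (¬¬F ∧ ¬T) ∨ (((T ∨ F) ∨ F) ∧ T)
  →3  (F ∧ ¬T) ∨ (((T ∨ F) ∨ F) ∧ T)
  →4  F ∨ (((T ∨ F) ∨ F) ∧ T)
  →5  ((T ∨ F) ∨ F) ∧ T
  →6  (T ∨ F) ∨ F
  →7  T ∨ F
  →8  T

Term B:
  start: ¬((F ∧ T) ∨ (T ∧ F))
  →1  ¬(F ∧ T) ∧ ¬(T ∧ F)
  →2  (¬F ∨ ¬T) ∧ ¬(T ∧ F)
  →3  (T ∨ ¬T) ∧ ¬(T ∧ F)
  →4  T ∧ ¬(T ∧ F)
  →5  ¬(T ∧ F)
  →6  ¬T ∨ ¬F
  →7  F ∨ ¬F
  →8  ¬F
  →9  T

Answer: SAME — A ⇓ T, B ⇓ T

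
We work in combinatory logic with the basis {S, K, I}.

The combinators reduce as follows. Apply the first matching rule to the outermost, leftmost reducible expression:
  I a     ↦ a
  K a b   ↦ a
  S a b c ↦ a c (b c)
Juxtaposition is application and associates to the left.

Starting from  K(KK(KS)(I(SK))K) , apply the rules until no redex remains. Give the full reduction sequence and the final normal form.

  start: K(KK(KS)(I(SK))K)
  [1] K(K(I(SK))K)
  [2] K(I(SK))
  [3] K(SK)

Answer: normal form = K(SK)  (in 3 steps)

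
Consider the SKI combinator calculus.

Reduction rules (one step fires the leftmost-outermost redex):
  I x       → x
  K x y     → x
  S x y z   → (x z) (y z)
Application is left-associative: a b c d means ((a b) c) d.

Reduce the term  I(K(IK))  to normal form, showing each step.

  start: I(K(IK))
  [1] K(IK)
  [2] KK

Answer: normal form = KK  (in 2 steps)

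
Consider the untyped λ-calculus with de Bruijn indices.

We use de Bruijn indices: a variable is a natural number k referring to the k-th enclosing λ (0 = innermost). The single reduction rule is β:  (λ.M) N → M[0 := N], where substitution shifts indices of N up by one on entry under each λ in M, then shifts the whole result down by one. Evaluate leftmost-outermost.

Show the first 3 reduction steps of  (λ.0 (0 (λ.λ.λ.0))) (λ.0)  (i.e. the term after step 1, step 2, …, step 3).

  start: (λ.0 (0 (λ.λ.λ.0))) (λ.0)
  [1] (λ.0) ((λ.0) (λ.λ.λ.0))
  [2] (λ.0) (λ.λ.λ.0)
  [3] λ.λ.λ.0

Answer: after 3 steps: λ.λ.λ.0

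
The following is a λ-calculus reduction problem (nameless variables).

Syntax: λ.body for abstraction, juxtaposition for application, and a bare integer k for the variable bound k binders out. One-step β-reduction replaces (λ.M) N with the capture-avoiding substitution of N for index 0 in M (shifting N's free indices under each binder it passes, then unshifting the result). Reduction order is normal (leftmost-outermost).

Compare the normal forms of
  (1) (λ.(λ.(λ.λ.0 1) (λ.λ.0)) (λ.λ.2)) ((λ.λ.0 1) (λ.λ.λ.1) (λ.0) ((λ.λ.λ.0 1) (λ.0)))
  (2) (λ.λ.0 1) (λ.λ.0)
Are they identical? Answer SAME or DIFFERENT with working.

Term A:
  start: (λ.(λ.(λ.λ.0 1) (λ.λ.0)) (λ.λ.2)) ((λ.λ.0 1) (λ.λ.λ.1) (λ.0) ((λ.λ.λ.0 1) (λ.0)))
  step 1: (λ.(λ.λ.0 1) (λ.λ.0)) (λ.λ.(λ.λ.0 1) (λ.λ.λ.1) (λ.0) ((λ.λ.λ.0 1) (λ.0)))
  step 2: (λ.λ.0 1) (λ.λ.0)
  step 3: λ.0 (λ.λ.0)

Term B:
  start: (λ.λ.0 1) (λ.λ.0)
  step 1: λ.0 (λ.λ.0)

Answer: SAME — A ⇓ λ.0 (λ.λ.0), B ⇓ λ.0 (λ.λ.0)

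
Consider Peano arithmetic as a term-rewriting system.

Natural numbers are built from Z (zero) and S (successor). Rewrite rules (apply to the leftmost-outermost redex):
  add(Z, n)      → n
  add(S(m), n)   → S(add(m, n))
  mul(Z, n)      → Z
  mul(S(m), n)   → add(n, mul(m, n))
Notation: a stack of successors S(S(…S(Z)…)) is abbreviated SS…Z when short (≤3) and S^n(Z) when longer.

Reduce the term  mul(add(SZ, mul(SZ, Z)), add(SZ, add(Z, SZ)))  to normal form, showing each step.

Answer: normal form = SSZ  (in 13 steps)

Working:
  start: mul(add(SZ, mul(SZ, Z)), add(SZ, add(Z, SZ)))
  [1] mul(S(add(Z, mul(SZ, Z))), add(SZ, add(Z, SZ)))
  [2] add(add(SZ, add(Z, SZ)), mul(add(Z, mul(SZ, Z)), add(SZ, add(Z, SZ))))
  [3] add(S(add(Z, add(Z, SZ))), mul(add(Z, mul(SZ, Z)), add(SZ, add(Z, SZ))))
  [4] S(add(add(Z, add(Z, SZ)), mul(add(Z, mul(SZ, Z)), add(SZ, add(Z, SZ)))))
  [5] S(add(add(Z, SZ), mul(add(Z, mul(SZ, Z)), add(SZ, add(Z, SZ)))))
  [6] S(add(SZ, mul(add(Z, mul(SZ, Z)), add(SZ, add(Z, SZ)))))
  [7] S(S(add(Z, mul(add(Z, mul(SZ, Z)), add(SZ, add(Z, SZ))))))
  [8] S(S(mul(add(Z, mul(SZ, Z)), add(SZ, add(Z, SZ)))))
  [9] S(S(mul(mul(SZ, Z), add(SZ, add(Z, SZ)))))
  [10] S(S(mul(add(Z, mul(Z, Z)), add(SZ, add(Z, SZ)))))
  [11] S(S(mul(mul(Z, Z), add(SZ, add(Z, SZ)))))
  [12] S(S(mul(Z, add(SZ, add(Z, SZ)))))
  [13] SSZ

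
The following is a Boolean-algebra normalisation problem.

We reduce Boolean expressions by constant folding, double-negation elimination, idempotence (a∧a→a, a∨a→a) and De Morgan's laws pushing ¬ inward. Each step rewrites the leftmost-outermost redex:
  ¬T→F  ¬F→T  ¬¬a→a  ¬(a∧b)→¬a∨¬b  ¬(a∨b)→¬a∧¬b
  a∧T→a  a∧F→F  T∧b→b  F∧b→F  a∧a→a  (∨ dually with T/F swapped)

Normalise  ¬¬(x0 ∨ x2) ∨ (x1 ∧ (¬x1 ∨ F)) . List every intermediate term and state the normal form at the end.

  start: ¬¬(x0 ∨ x2) ∨ (x1 ∧ (¬x1 ∨ F))
  step 1: (x0 ∨ x2) ∨ (x1 ∧ (¬x1 ∨ F))
  step 2: (x0 ∨ x2) ∨ (x1 ∧ ¬x1)

Answer: normal form = (x0 ∨ x2) ∨ (x1 ∧ ¬x1)  (in 2 steps)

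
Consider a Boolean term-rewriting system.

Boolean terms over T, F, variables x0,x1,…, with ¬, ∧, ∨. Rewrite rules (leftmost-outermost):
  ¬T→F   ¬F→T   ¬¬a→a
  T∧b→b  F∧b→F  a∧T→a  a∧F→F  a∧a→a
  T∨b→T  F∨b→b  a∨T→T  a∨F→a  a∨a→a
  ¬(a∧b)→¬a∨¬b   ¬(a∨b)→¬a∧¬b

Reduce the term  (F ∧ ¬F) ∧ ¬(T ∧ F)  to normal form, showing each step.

Answer: normal form = F  (in 2 steps)

Derivation:
  start: (F ∧ ¬F) ∧ ¬(T ∧ F)
  →1  F ∧ ¬(T ∧ F)
  →2  F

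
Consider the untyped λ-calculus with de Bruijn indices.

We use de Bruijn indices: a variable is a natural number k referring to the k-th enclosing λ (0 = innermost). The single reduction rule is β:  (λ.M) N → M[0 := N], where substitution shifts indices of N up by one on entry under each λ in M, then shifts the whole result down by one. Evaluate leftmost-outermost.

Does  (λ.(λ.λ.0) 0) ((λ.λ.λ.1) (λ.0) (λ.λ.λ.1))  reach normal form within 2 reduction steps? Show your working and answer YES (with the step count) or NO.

Answer: YES — reaches normal form λ.0 in 2 ≤ 2 steps

Working:
  start: (λ.(λ.λ.0) 0) ((λ.λ.λ.1) (λ.0) (λ.λ.λ.1))
  →1  (λ.λ.0) ((λ.λ.λ.1) (λ.0) (λ.λ.λ.1))
  →2  λ.0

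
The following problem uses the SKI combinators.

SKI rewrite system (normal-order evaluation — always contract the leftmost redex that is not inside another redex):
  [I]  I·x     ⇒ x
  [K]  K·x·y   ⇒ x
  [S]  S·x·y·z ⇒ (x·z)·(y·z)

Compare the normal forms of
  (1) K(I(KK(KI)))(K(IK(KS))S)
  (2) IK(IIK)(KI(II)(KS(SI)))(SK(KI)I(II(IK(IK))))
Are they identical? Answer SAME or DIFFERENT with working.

Answer: DIFFERENT — A ⇓ K, B ⇓ K(KK)

Reduction:
Term A:
  start: K(I(KK(KI)))(K(IK(KS))S)
  [1] I(KK(KI))
  [2] KK(KI)
  [3] K

Term B:
  start: IK(IIK)(KI(II)(KS(SI)))(SK(KI)I(II(IK(IK))))
  [1] K(IIK)(KI(II)(KS(SI)))(SK(KI)I(II(IK(IK))))
  [2] IIK(SK(KI)I(II(IK(IK))))
  [3] IK(SK(KI)I(II(IK(IK))))
  [4] K(SK(KI)I(II(IK(IK))))
  [5] K(KI(KII)(II(IK(IK))))
  [6] K(I(II(IK(IK))))
  [7] K(II(IK(IK)))
  [8] K(I(IK(IK)))
  [9] K(IK(IK))
  [10] K(K(IK))
  [11] K(KK)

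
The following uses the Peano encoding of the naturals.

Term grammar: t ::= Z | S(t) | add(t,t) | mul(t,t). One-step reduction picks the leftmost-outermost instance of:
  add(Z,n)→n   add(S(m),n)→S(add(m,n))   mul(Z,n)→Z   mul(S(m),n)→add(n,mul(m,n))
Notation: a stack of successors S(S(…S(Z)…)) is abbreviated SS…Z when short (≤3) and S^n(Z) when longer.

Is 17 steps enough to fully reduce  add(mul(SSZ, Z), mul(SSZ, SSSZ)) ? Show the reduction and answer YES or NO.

Answer: YES — reaches normal form S^6(Z) in 17 ≤ 17 steps

Working:
  start: add(mul(SSZ, Z), mul(SSZ, SSSZ))
  step 1: add(add(Z, mul(SZ, Z)), mul(SSZ, SSSZ))
  step 2: add(mul(SZ, Z), mul(SSZ, SSSZ))
  step 3: add(add(Z, mul(Z, Z)), mul(SSZ, SSSZ))
  step 4: add(mul(Z, Z), mul(SSZ, SSSZ))
  step 5: add(Z, mul(SSZ, SSSZ))
  step 6: mul(SSZ, SSSZ)
  step 7: add(SSSZ, mul(SZ, SSSZ))
  step 8: S(add(SSZ, mul(SZ, SSSZ)))
  step 9: S(S(add(SZ, mul(SZ, SSSZ))))
  step 10: S(S(S(add(Z, mul(SZ, SSSZ)))))
  step 11: S(S(S(mul(SZ, SSSZ))))
  step 12: S(S(S(add(SSSZ, mul(Z, SSSZ)))))
  step 13: S(S(S(S(add(SSZ, mul(Z, SSSZ))))))
  step 14: S(S(S(S(S(add(SZ, mul(Z, SSSZ)))))))
  step 15: S(S(S(S(S(S(add(Z, mul(Z, SSSZ))))))))
  step 16: S(S(S(S(S(S(mul(Z, SSSZ)))))))
  step 17: S^6(Z)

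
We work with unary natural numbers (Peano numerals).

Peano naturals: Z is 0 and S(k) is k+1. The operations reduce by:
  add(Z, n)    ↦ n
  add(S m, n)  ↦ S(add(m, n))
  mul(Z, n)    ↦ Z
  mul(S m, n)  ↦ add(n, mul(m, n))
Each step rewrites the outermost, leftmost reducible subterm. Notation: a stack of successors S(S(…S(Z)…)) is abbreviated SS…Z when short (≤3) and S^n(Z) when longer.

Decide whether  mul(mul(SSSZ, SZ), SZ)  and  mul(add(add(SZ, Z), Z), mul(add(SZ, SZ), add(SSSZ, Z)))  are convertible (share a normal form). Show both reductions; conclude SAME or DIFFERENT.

Term A:
  start: mul(mul(SSSZ, SZ), SZ)
  step 1: mul(add(SZ, mul(SSZ, SZ)), SZ)
  step 2: mul(S(add(Z, mul(SSZ, SZ))), SZ)
  step 3: add(SZ, mul(add(Z, mul(SSZ, SZ)), SZ))
  step 4: S(add(Z, mul(add(Z, mul(SSZ, SZ)), SZ)))
  step 5: S(mul(add(Z, mul(SSZ, SZ)), SZ))
  step 6: S(mul(mul(SSZ, SZ), SZ))
  step 7: S(mul(add(SZ, mul(SZ, SZ)), SZ))
  step 8: S(mul(S(add(Z, mul(SZ, SZ))), SZ))
  step 9: S(add(SZ, mul(add(Z, mul(SZ, SZ)), SZ)))
  step 10: S(S(add(Z, mul(add(Z, mul(SZ, SZ)), SZ))))
  step 11: S(S(mul(add(Z, mul(SZ, SZ)), SZ)))
  step 12: S(S(mul(mul(SZ, SZ), SZ)))
  step 13: S(S(mul(add(SZ, mul(Z, SZ)), SZ)))
  step 14: S(S(mul(S(add(Z, mul(Z, SZ))), SZ)))
  step 15: S(S(add(SZ, mul(add(Z, mul(Z, SZ)), SZ))))
  step 16: S(S(S(add(Z, mul(add(Z, mul(Z, SZ)), SZ)))))
  step 17: S(S(S(mul(add(Z, mul(Z, SZ)), SZ))))
  step 18: S(S(S(mul(mul(Z, SZ), SZ))))
  step 19: S(S(S(mul(Z, SZ))))
  step 20: SSSZ

Term B:
  start: mul(add(add(SZ, Z), Z), mul(add(SZ, SZ), add(SSSZ, Z)))
  step 1: mul(add(S(add(Z, Z)), Z), mul(add(SZ, SZ), add(SSSZ, Z)))
  step 2: mul(S(add(add(Z, Z), Z)), mul(add(SZ, SZ), add(SSSZ, Z)))
  step 3: add(mul(add(SZ, SZ), add(SSSZ, Z)), mul(add(add(Z, Z), Z), mul(add(SZ, SZ), add(SSSZ, Z))))
  step 4: add(mul(S(add(Z, SZ)), add(SSSZ, Z)), mul(add(add(Z, Z), Z), mul(add(SZ, SZ), add(SSSZ, Z))))
  step 5: add(add(add(SSSZ, Z), mul(add(Z, SZ), add(SSSZ, Z))), mul(add(add(Z, Z), Z), mul(add(SZ, SZ), add(SSSZ, Z))))
  step 6: add(add(S(add(SSZ, Z)), mul(add(Z, SZ), add(SSSZ, Z))), mul(add(add(Z, Z), Z), mul(add(SZ, SZ), add(SSSZ, Z))))
  step 7: add(S(add(add(SSZ, Z), mul(add(Z, SZ), add(SSSZ, Z)))), mul(add(add(Z, Z), Z), mul(add(SZ, SZ), add(SSSZ, Z))))
  step 8: S(add(add(add(SSZ, Z), mul(add(Z, SZ), add(SSSZ, Z))), mul(add(add(Z, Z), Z), mul(add(SZ, SZ), add(SSSZ, Z)))))
  step 9: S(add(add(S(add(SZ, Z)), mul(add(Z, SZ), add(SSSZ, Z))), mul(add(add(Z, Z), Z), mul(add(SZ, SZ), add(SSSZ, Z)))))
  step 10: S(add(S(add(add(SZ, Z), mul(add(Z, SZ), add(SSSZ, Z)))), mul(add(add(Z, Z), Z), mul(add(SZ, SZ), add(SSSZ, Z)))))
  step 11: S(S(add(add(add(SZ, Z), mul(add(Z, SZ), add(SSSZ, Z))), mul(add(add(Z, Z), Z), mul(add(SZ, SZ), add(SSSZ, Z))))))
  step 12: S(S(add(add(S(add(Z, Z)), mul(add(Z, SZ), add(SSSZ, Z))), mul(add(add(Z, Z), Z), mul(add(SZ, SZ), add(SSSZ, Z))))))
  step 13: S(S(add(S(add(add(Z, Z), mul(add(Z, SZ), add(SSSZ, Z)))), mul(add(add(Z, Z), Z), mul(add(SZ, SZ), add(SSSZ, Z))))))
  step 14: S(S(S(add(add(add(Z, Z), mul(add(Z, SZ), add(SSSZ, Z))), mul(add(add(Z, Z), Z), mul(add(SZ, SZ), add(SSSZ, Z)))))))
  step 15: S(S(S(add(add(Z, mul(add(Z, SZ), add(SSSZ, Z))), mul(add(add(Z, Z), Z), mul(add(SZ, SZ), add(SSSZ, Z)))))))
  step 16: S(S(S(add(mul(add(Z, SZ), add(SSSZ, Z)), mul(add(add(Z, Z), Z), mul(add(SZ, SZ), add(SSSZ, Z)))))))
  step 17: S(S(S(add(mul(SZ, add(SSSZ, Z)), mul(add(add(Z, Z), Z), mul(add(SZ, SZ), add(SSSZ, Z)))))))
  step 18: S(S(S(add(add(add(SSSZ, Z), mul(Z, add(SSSZ, Z))), mul(add(add(Z, Z), Z), mul(add(SZ, SZ), add(SSSZ, Z)))))))
  step 19: S(S(S(add(add(S(add(SSZ, Z)), mul(Z, add(SSSZ, Z))), mul(add(add(Z, Z), Z), mul(add(SZ, SZ), add(SSSZ, Z)))))))
  step 20: S(S(S(add(S(add(add(SSZ, Z), mul(Z, add(SSSZ, Z)))), mul(add(add(Z, Z), Z), mul(add(SZ, SZ), add(SSSZ, Z)))))))
  step 21: S(S(S(S(add(add(add(SSZ, Z), mul(Z, add(SSSZ, Z))), mul(add(add(Z, Z), Z), mul(add(SZ, SZ), add(SSSZ, Z))))))))
  step 22: S(S(S(S(add(add(S(add(SZ, Z)), mul(Z, add(SSSZ, Z))), mul(add(add(Z, Z), Z), mul(add(SZ, SZ), add(SSSZ, Z))))))))
  step 23: S(S(S(S(add(S(add(add(SZ, Z), mul(Z, add(SSSZ, Z)))), mul(add(add(Z, Z), Z), mul(add(SZ, SZ), add(SSSZ, Z))))))))
  step 24: S(S(S(S(S(add(add(add(SZ, Z), mul(Z, add(SSSZ, Z))), mul(add(add(Z, Z), Z), mul(add(SZ, SZ), add(SSSZ, Z)))))))))
  step 25: S(S(S(S(S(add(add(S(add(Z, Z)), mul(Z, add(SSSZ, Z))), mul(add(add(Z, Z), Z), mul(add(SZ, SZ), add(SSSZ, Z)))))))))
  step 26: S(S(S(S(S(add(S(add(add(Z, Z), mul(Z, add(SSSZ, Z)))), mul(add(add(Z, Z), Z), mul(add(SZ, SZ), add(SSSZ, Z)))))))))
  step 27: S(S(S(S(S(S(add(add(add(Z, Z), mul(Z, add(SSSZ, Z))), mul(add(add(Z, Z), Z), mul(add(SZ, SZ), add(SSSZ, Z))))))))))
  step 28: S(S(S(S(S(S(add(add(Z, mul(Z, add(SSSZ, Z))), mul(add(add(Z, Z), Z), mul(add(SZ, SZ), add(SSSZ, Z))))))))))
  step 29: S(S(S(S(S(S(add(mul(Z, add(SSSZ, Z)), mul(add(add(Z, Z), Z), mul(add(SZ, SZ), add(SSSZ, Z))))))))))
  step 30: S(S(S(S(S(S(add(Z, mul(add(add(Z, Z), Z), mul(add(SZ, SZ), add(SSSZ, Z))))))))))
  step 31: S(S(S(S(S(S(mul(add(add(Z, Z), Z), mul(add(SZ, SZ), add(SSSZ, Z)))))))))
  step 32: S(S(S(S(S(S(mul(add(Z, Z), mul(add(SZ, SZ), add(SSSZ, Z)))))))))
  step 33: S(S(S(S(S(S(mul(Z, mul(add(SZ, SZ), add(SSSZ, Z)))))))))
  step 34: S^6(Z)

Answer: DIFFERENT — A ⇓ SSSZ, B ⇓ S^6(Z)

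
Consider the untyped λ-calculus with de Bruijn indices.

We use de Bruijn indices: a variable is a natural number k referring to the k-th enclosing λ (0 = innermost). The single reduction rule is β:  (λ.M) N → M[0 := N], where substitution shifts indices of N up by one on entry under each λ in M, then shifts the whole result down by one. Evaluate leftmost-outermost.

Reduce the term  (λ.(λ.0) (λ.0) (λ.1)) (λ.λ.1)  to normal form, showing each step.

  start: (λ.(λ.0) (λ.0) (λ.1)) (λ.λ.1)
  [1] (λ.0) (λ.0) (λ.λ.λ.1)
  [2] (λ.0) (λ.λ.λ.1)
  [3] λ.λ.λ.1

Answer: normal form = λ.λ.λ.1  (in 3 steps)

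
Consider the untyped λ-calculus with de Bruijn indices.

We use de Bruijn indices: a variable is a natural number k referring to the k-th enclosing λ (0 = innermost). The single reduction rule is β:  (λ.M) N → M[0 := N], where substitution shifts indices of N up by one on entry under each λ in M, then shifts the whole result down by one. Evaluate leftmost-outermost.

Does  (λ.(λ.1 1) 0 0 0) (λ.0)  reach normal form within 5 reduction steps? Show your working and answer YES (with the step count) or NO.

  start: (λ.(λ.1 1) 0 0 0) (λ.0)
  [1] (λ.(λ.0) (λ.0)) (λ.0) (λ.0) (λ.0)
  [2] (λ.0) (λ.0) (λ.0) (λ.0)
  [3] (λ.0) (λ.0) (λ.0)
  [4] (λ.0) (λ.0)
  [5] λ.0

Answer: YES — reaches normal form λ.0 in 5 ≤ 5 steps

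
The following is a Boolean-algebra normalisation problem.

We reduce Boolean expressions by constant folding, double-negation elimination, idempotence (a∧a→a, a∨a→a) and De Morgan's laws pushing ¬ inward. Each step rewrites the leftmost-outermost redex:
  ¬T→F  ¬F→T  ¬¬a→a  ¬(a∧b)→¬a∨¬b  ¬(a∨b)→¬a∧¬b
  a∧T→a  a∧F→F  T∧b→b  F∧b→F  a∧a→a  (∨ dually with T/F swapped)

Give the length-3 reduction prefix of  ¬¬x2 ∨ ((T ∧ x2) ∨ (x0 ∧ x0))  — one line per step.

Answer: after 3 steps: x2 ∨ (x2 ∨ x0)

Working:
  start: ¬¬x2 ∨ ((T ∧ x2) ∨ (x0 ∧ x0))
  step 1: x2 ∨ ((T ∧ x2) ∨ (x0 ∧ x0))
  step 2: x2 ∨ (x2 ∨ (x0 ∧ x0))
  step 3: x2 ∨ (x2 ∨ x0)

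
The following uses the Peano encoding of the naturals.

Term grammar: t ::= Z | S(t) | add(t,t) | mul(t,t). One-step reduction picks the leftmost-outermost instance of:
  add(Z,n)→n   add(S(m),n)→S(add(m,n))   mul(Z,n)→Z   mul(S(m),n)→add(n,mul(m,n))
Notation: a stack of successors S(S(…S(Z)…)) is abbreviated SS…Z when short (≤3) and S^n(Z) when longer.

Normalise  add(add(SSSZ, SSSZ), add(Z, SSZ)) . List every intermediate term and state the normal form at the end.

  start: add(add(SSSZ, SSSZ), add(Z, SSZ))
  [1] add(S(add(SSZ, SSSZ)), add(Z, SSZ))
  [2] S(add(add(SSZ, SSSZ), add(Z, SSZ)))
  [3] S(add(S(add(SZ, SSSZ)), add(Z, SSZ)))
  [4] S(S(add(add(SZ, SSSZ), add(Z, SSZ))))
  [5] S(S(add(S(add(Z, SSSZ)), add(Z, SSZ))))
  [6] S(S(S(add(add(Z, SSSZ), add(Z, SSZ)))))
  [7] S(S(S(add(SSSZ, add(Z, SSZ)))))
  [8] S(S(S(S(add(SSZ, add(Z, SSZ))))))
  [9] S(S(S(S(S(add(SZ, add(Z, SSZ)))))))
  [10] S(S(S(S(S(S(add(Z, add(Z, SSZ))))))))
  [11] S(S(S(S(S(S(add(Z, SSZ)))))))
  [12] S^8(Z)

Answer: normal form = S^8(Z)  (in 12 steps)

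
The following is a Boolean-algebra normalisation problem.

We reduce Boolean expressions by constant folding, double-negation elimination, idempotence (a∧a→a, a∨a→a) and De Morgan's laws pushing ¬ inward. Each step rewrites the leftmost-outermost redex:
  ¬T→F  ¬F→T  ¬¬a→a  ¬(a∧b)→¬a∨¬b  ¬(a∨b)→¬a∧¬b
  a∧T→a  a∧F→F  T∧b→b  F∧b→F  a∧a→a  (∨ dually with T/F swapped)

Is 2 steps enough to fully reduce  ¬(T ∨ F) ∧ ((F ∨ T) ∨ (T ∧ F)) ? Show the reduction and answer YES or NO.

Answer: NO — after 2 steps the term is (F ∧ ¬F) ∧ ((F ∨ T) ∨ (T ∧ F)), not yet normal

Reduction:
  start: ¬(T ∨ F) ∧ ((F ∨ T) ∨ (T ∧ F))
  →1  (¬T ∧ ¬F) ∧ ((F ∨ T) ∨ (T ∧ F))
  →2  (F ∧ ¬F) ∧ ((F ∨ T) ∨ (T ∧ F))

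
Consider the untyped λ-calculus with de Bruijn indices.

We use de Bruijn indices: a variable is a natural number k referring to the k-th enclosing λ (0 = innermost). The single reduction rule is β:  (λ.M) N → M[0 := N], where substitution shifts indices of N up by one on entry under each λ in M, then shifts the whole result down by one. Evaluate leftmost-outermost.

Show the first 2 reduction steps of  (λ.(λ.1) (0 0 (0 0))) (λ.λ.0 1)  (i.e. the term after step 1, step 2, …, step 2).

Answer: after 2 steps: λ.λ.0 1

Derivation:
  start: (λ.(λ.1) (0 0 (0 0))) (λ.λ.0 1)
  step 1: (λ.λ.λ.0 1) ((λ.λ.0 1) (λ.λ.0 1) ((λ.λ.0 1) (λ.λ.0 1)))
  step 2: λ.λ.0 1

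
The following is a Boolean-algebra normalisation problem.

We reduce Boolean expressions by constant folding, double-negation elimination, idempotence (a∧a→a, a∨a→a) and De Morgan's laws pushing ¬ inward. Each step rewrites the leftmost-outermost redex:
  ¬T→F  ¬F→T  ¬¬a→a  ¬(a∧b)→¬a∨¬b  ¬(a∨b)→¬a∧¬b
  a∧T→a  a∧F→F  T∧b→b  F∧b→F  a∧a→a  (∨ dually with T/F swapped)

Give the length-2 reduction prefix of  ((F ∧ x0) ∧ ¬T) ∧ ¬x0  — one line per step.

  start: ((F ∧ x0) ∧ ¬T) ∧ ¬x0
  →1  (F ∧ ¬T) ∧ ¬x0
  →2  F ∧ ¬x0

Answer: after 2 steps: F ∧ ¬x0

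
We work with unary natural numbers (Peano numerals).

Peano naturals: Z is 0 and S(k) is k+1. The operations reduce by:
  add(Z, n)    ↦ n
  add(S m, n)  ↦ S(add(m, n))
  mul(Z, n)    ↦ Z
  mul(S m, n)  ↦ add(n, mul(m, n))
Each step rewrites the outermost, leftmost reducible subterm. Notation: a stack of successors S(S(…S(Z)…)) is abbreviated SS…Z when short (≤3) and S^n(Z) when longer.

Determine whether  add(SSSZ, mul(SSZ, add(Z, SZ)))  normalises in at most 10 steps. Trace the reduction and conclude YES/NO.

Answer: NO — after 10 steps the term is S(S(S(S(add(SZ, mul(Z, add(Z, SZ))))))), not yet normal

Derivation:
  start: add(SSSZ, mul(SSZ, add(Z, SZ)))
  [1] S(add(SSZ, mul(SSZ, add(Z, SZ))))
  [2] S(S(add(SZ, mul(SSZ, add(Z, SZ)))))
  [3] S(S(S(add(Z, mul(SSZ, add(Z, SZ))))))
  [4] S(S(S(mul(SSZ, add(Z, SZ)))))
  [5] S(S(S(add(add(Z, SZ), mul(SZ, add(Z, SZ))))))
  [6] S(S(S(add(SZ, mul(SZ, add(Z, SZ))))))
  [7] S(S(S(S(add(Z, mul(SZ, add(Z, SZ)))))))
  [8] S(S(S(S(mul(SZ, add(Z, SZ))))))
  [9] S(S(S(S(add(add(Z, SZ), mul(Z, add(Z, SZ)))))))
  [10] S(S(S(S(add(SZ, mul(Z, add(Z, SZ)))))))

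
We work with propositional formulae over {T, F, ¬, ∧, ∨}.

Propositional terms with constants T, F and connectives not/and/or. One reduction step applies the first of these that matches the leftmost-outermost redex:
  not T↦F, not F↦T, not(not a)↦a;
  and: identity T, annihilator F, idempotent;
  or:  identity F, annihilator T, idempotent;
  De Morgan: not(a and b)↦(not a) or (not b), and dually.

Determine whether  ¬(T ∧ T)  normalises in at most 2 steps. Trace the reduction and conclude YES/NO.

Answer: NO — after 2 steps the term is ¬T, not yet normal

Derivation:
  start: ¬(T ∧ T)
  →1  ¬T ∨ ¬T
  →2  ¬T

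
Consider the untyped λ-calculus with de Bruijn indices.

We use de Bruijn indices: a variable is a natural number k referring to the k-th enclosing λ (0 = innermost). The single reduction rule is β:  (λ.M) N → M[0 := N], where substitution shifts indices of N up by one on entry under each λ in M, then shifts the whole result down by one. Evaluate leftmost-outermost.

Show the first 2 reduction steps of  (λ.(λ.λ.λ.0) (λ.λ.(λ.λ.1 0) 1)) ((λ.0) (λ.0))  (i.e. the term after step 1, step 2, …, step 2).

  start: (λ.(λ.λ.λ.0) (λ.λ.(λ.λ.1 0) 1)) ((λ.0) (λ.0))
  [1] (λ.λ.λ.0) (λ.λ.(λ.λ.1 0) 1)
  [2] λ.λ.0

Answer: after 2 steps: λ.λ.0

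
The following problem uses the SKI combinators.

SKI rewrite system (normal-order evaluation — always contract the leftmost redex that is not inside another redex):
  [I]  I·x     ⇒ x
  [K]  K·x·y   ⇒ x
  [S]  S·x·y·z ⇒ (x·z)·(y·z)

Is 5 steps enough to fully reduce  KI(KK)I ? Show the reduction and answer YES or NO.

  start: KI(KK)I
  →1  II
  →2  I

Answer: YES — reaches normal form I in 2 ≤ 5 steps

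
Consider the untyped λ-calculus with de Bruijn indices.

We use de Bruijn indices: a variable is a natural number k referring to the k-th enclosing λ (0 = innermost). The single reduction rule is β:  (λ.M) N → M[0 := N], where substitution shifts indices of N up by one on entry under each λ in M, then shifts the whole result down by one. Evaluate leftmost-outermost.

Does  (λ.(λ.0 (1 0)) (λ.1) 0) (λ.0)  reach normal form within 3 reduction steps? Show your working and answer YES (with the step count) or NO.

Answer: NO — after 3 steps the term is (λ.0) (λ.0), not yet normal

Working:
  start: (λ.(λ.0 (1 0)) (λ.1) 0) (λ.0)
  [1] (λ.0 ((λ.0) 0)) (λ.λ.0) (λ.0)
  [2] (λ.λ.0) ((λ.0) (λ.λ.0)) (λ.0)
  [3] (λ.0) (λ.0)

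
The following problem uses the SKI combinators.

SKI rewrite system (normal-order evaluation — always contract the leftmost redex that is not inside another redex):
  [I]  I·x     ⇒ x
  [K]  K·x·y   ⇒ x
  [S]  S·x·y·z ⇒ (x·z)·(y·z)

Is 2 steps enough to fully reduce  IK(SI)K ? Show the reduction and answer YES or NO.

  start: IK(SI)K
  step 1: K(SI)K
  step 2: SI

Answer: YES — reaches normal form SI in 2 ≤ 2 steps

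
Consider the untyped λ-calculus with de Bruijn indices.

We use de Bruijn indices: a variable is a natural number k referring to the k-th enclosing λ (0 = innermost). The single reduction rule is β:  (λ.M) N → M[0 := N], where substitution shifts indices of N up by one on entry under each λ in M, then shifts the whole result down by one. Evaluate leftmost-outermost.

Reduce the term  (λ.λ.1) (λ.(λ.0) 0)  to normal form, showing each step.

  start: (λ.λ.1) (λ.(λ.0) 0)
  step 1: λ.λ.(λ.0) 0
  step 2: λ.λ.0

Answer: normal form = λ.λ.0  (in 2 steps)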